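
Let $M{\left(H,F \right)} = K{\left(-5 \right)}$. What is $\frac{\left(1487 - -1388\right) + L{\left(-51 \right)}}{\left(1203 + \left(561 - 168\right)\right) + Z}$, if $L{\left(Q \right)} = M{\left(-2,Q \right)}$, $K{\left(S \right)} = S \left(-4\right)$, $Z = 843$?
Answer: $\frac{965}{813} \approx 1.187$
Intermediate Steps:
$K{\left(S \right)} = - 4 S$
$M{\left(H,F \right)} = 20$ ($M{\left(H,F \right)} = \left(-4\right) \left(-5\right) = 20$)
$L{\left(Q \right)} = 20$
$\frac{\left(1487 - -1388\right) + L{\left(-51 \right)}}{\left(1203 + \left(561 - 168\right)\right) + Z} = \frac{\left(1487 - -1388\right) + 20}{\left(1203 + \left(561 - 168\right)\right) + 843} = \frac{\left(1487 + 1388\right) + 20}{\left(1203 + 393\right) + 843} = \frac{2875 + 20}{1596 + 843} = \frac{2895}{2439} = 2895 \cdot \frac{1}{2439} = \frac{965}{813}$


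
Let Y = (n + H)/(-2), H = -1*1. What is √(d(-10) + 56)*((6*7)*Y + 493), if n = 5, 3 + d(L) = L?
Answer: 409*√43 ≈ 2682.0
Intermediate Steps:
d(L) = -3 + L
H = -1
Y = -2 (Y = (5 - 1)/(-2) = 4*(-½) = -2)
√(d(-10) + 56)*((6*7)*Y + 493) = √((-3 - 10) + 56)*((6*7)*(-2) + 493) = √(-13 + 56)*(42*(-2) + 493) = √43*(-84 + 493) = √43*409 = 409*√43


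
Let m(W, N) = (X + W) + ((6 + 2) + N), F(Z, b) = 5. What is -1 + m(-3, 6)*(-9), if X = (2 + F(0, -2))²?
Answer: -541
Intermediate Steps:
X = 49 (X = (2 + 5)² = 7² = 49)
m(W, N) = 57 + N + W (m(W, N) = (49 + W) + ((6 + 2) + N) = (49 + W) + (8 + N) = 57 + N + W)
-1 + m(-3, 6)*(-9) = -1 + (57 + 6 - 3)*(-9) = -1 + 60*(-9) = -1 - 540 = -541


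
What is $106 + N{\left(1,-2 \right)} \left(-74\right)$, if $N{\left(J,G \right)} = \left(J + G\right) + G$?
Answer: $328$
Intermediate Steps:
$N{\left(J,G \right)} = J + 2 G$ ($N{\left(J,G \right)} = \left(G + J\right) + G = J + 2 G$)
$106 + N{\left(1,-2 \right)} \left(-74\right) = 106 + \left(1 + 2 \left(-2\right)\right) \left(-74\right) = 106 + \left(1 - 4\right) \left(-74\right) = 106 - -222 = 106 + 222 = 328$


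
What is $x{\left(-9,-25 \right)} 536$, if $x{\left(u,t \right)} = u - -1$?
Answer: $-4288$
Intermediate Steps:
$x{\left(u,t \right)} = 1 + u$ ($x{\left(u,t \right)} = u + 1 = 1 + u$)
$x{\left(-9,-25 \right)} 536 = \left(1 - 9\right) 536 = \left(-8\right) 536 = -4288$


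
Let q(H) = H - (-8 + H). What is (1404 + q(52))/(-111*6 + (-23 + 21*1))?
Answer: -353/167 ≈ -2.1138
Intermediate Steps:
q(H) = 8 (q(H) = H + (8 - H) = 8)
(1404 + q(52))/(-111*6 + (-23 + 21*1)) = (1404 + 8)/(-111*6 + (-23 + 21*1)) = 1412/(-666 + (-23 + 21)) = 1412/(-666 - 2) = 1412/(-668) = 1412*(-1/668) = -353/167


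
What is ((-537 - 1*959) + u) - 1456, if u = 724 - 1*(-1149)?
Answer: -1079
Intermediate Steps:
u = 1873 (u = 724 + 1149 = 1873)
((-537 - 1*959) + u) - 1456 = ((-537 - 1*959) + 1873) - 1456 = ((-537 - 959) + 1873) - 1456 = (-1496 + 1873) - 1456 = 377 - 1456 = -1079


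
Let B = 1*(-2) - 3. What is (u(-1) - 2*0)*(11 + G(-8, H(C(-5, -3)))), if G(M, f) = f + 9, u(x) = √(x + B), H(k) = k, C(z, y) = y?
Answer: 17*I*√6 ≈ 41.641*I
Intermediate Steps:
B = -5 (B = -2 - 3 = -5)
u(x) = √(-5 + x) (u(x) = √(x - 5) = √(-5 + x))
G(M, f) = 9 + f
(u(-1) - 2*0)*(11 + G(-8, H(C(-5, -3)))) = (√(-5 - 1) - 2*0)*(11 + (9 - 3)) = (√(-6) + 0)*(11 + 6) = (I*√6 + 0)*17 = (I*√6)*17 = 17*I*√6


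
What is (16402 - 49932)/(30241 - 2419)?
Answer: -16765/13911 ≈ -1.2052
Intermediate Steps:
(16402 - 49932)/(30241 - 2419) = -33530/27822 = -33530*1/27822 = -16765/13911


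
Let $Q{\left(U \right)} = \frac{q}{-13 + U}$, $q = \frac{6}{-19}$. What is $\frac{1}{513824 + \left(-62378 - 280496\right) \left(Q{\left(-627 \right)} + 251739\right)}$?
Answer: $- \frac{160}{13810279076989} \approx -1.1586 \cdot 10^{-11}$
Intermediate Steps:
$q = - \frac{6}{19}$ ($q = 6 \left(- \frac{1}{19}\right) = - \frac{6}{19} \approx -0.31579$)
$Q{\left(U \right)} = - \frac{6}{19 \left(-13 + U\right)}$ ($Q{\left(U \right)} = \frac{1}{-13 + U} \left(- \frac{6}{19}\right) = - \frac{6}{19 \left(-13 + U\right)}$)
$\frac{1}{513824 + \left(-62378 - 280496\right) \left(Q{\left(-627 \right)} + 251739\right)} = \frac{1}{513824 + \left(-62378 - 280496\right) \left(- \frac{6}{-247 + 19 \left(-627\right)} + 251739\right)} = \frac{1}{513824 - 342874 \left(- \frac{6}{-247 - 11913} + 251739\right)} = \frac{1}{513824 - 342874 \left(- \frac{6}{-12160} + 251739\right)} = \frac{1}{513824 - 342874 \left(\left(-6\right) \left(- \frac{1}{12160}\right) + 251739\right)} = \frac{1}{513824 - 342874 \left(\frac{3}{6080} + 251739\right)} = \frac{1}{513824 - \frac{13810361288829}{160}} = \frac{1}{- \frac{13810279076989}{160}} = - \frac{160}{13810279076989}$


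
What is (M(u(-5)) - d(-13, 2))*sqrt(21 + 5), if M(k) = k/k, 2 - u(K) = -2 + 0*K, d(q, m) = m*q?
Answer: 27*sqrt(26) ≈ 137.67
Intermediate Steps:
u(K) = 4 (u(K) = 2 - (-2 + 0*K) = 2 - (-2 + 0) = 2 - 1*(-2) = 2 + 2 = 4)
M(k) = 1
(M(u(-5)) - d(-13, 2))*sqrt(21 + 5) = (1 - 2*(-13))*sqrt(21 + 5) = (1 - 1*(-26))*sqrt(26) = (1 + 26)*sqrt(26) = 27*sqrt(26)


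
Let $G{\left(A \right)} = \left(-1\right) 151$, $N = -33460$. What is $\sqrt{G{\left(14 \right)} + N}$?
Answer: $i \sqrt{33611} \approx 183.33 i$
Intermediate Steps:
$G{\left(A \right)} = -151$
$\sqrt{G{\left(14 \right)} + N} = \sqrt{-151 - 33460} = \sqrt{-33611} = i \sqrt{33611}$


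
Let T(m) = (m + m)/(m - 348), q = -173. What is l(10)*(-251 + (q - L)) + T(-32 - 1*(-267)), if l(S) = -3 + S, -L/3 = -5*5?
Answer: -395179/113 ≈ -3497.2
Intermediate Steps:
L = 75 (L = -(-15)*5 = -3*(-25) = 75)
T(m) = 2*m/(-348 + m) (T(m) = (2*m)/(-348 + m) = 2*m/(-348 + m))
l(10)*(-251 + (q - L)) + T(-32 - 1*(-267)) = (-3 + 10)*(-251 + (-173 - 1*75)) + 2*(-32 - 1*(-267))/(-348 + (-32 - 1*(-267))) = 7*(-251 + (-173 - 75)) + 2*(-32 + 267)/(-348 + (-32 + 267)) = 7*(-251 - 248) + 2*235/(-348 + 235) = 7*(-499) + 2*235/(-113) = -3493 + 2*235*(-1/113) = -3493 - 470/113 = -395179/113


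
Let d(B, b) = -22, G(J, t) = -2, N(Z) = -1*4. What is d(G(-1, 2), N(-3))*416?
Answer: -9152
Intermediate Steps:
N(Z) = -4
d(G(-1, 2), N(-3))*416 = -22*416 = -9152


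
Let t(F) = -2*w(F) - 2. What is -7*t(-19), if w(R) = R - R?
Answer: 14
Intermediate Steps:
w(R) = 0
t(F) = -2 (t(F) = -2*0 - 2 = 0 - 2 = -2)
-7*t(-19) = -7*(-2) = 14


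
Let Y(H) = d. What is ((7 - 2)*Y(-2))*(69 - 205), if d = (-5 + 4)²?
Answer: -680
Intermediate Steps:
d = 1 (d = (-1)² = 1)
Y(H) = 1
((7 - 2)*Y(-2))*(69 - 205) = ((7 - 2)*1)*(69 - 205) = (5*1)*(-136) = 5*(-136) = -680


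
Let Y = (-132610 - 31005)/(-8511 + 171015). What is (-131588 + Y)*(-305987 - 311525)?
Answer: 1650589504312763/20313 ≈ 8.1258e+10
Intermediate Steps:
Y = -163615/162504 ≈ -1.0068
(-131588 + Y)*(-305987 - 311525) = (-131588 - 163615/162504)*(-305987 - 311525) = -21383739967/162504*(-617512) = 1650589504312763/20313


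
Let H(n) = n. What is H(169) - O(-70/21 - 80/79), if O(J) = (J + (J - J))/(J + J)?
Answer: 337/2 ≈ 168.50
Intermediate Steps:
O(J) = 1/2 (O(J) = (J + 0)/((2*J)) = J*(1/(2*J)) = 1/2)
H(169) - O(-70/21 - 80/79) = 169 - 1*1/2 = 169 - 1/2 = 337/2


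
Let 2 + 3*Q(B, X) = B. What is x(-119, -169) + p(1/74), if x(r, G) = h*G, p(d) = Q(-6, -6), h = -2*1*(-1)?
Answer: -1022/3 ≈ -340.67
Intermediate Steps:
Q(B, X) = -⅔ + B/3
h = 2 (h = -2*(-1) = 2)
p(d) = -8/3 (p(d) = -⅔ + (⅓)*(-6) = -⅔ - 2 = -8/3)
x(r, G) = 2*G
x(-119, -169) + p(1/74) = 2*(-169) - 8/3 = -338 - 8/3 = -1022/3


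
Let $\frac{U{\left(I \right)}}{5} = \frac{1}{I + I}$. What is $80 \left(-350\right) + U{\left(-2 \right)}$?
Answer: $- \frac{112005}{4} \approx -28001.0$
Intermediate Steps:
$U{\left(I \right)} = \frac{5}{2 I}$ ($U{\left(I \right)} = \frac{5}{I + I} = \frac{5}{2 I}$)
$80 \left(-350\right) + U{\left(-2 \right)} = 80 \left(-350\right) + \frac{5}{2 \left(-2\right)} = -28000 + \frac{5}{2} \left(- \frac{1}{2}\right) = -28000 - \frac{5}{4} = - \frac{112005}{4}$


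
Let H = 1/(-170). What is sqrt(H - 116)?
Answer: I*sqrt(3352570)/170 ≈ 10.771*I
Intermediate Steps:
H = -1/170 ≈ -0.0058824
sqrt(H - 116) = sqrt(-1/170 - 116) = sqrt(-19721/170) = I*sqrt(3352570)/170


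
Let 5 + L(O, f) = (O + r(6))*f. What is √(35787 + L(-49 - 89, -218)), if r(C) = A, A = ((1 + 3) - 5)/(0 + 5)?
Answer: 2*√411935/5 ≈ 256.73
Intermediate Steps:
A = -⅕ (A = (4 - 5)/5 = -1*⅕ = -⅕ ≈ -0.20000)
r(C) = -⅕
L(O, f) = -5 + f*(-⅕ + O) (L(O, f) = -5 + (O - ⅕)*f = -5 + (-⅕ + O)*f = -5 + f*(-⅕ + O))
√(35787 + L(-49 - 89, -218)) = √(35787 + (-5 - ⅕*(-218) + (-49 - 89)*(-218))) = √(35787 + (-5 + 218/5 - 138*(-218))) = √(35787 + (-5 + 218/5 + 30084)) = √(35787 + 150613/5) = √(329548/5) = 2*√411935/5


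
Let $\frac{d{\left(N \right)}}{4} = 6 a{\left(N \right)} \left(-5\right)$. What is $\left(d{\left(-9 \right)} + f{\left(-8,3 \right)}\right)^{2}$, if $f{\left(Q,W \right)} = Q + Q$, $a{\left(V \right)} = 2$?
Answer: $65536$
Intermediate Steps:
$d{\left(N \right)} = -240$ ($d{\left(N \right)} = 4 \cdot 6 \cdot 2 \left(-5\right) = 4 \cdot 12 \left(-5\right) = 4 \left(-60\right) = -240$)
$f{\left(Q,W \right)} = 2 Q$
$\left(d{\left(-9 \right)} + f{\left(-8,3 \right)}\right)^{2} = \left(-240 + 2 \left(-8\right)\right)^{2} = \left(-240 - 16\right)^{2} = \left(-256\right)^{2} = 65536$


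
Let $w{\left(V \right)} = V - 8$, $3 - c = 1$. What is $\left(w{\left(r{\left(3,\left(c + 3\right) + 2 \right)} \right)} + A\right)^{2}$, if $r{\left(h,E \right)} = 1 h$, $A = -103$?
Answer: $11664$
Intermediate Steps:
$c = 2$ ($c = 3 - 1 = 2$)
$r{\left(h,E \right)} = h$
$w{\left(V \right)} = -8 + V$
$\left(w{\left(r{\left(3,\left(c + 3\right) + 2 \right)} \right)} + A\right)^{2} = \left(\left(-8 + 3\right) - 103\right)^{2} = \left(-5 - 103\right)^{2} = \left(-108\right)^{2} = 11664$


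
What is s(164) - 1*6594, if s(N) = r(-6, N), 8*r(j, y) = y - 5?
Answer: -52593/8 ≈ -6574.1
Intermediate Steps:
r(j, y) = -5/8 + y/8 (r(j, y) = (y - 5)/8 = (-5 + y)/8 = -5/8 + y/8)
s(N) = -5/8 + N/8
s(164) - 1*6594 = (-5/8 + (⅛)*164) - 1*6594 = (-5/8 + 41/2) - 6594 = 159/8 - 6594 = -52593/8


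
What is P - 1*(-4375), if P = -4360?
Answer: 15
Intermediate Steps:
P - 1*(-4375) = -4360 - 1*(-4375) = -4360 + 4375 = 15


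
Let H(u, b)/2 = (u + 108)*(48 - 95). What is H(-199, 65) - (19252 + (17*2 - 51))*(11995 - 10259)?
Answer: -33383406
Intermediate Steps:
H(u, b) = -10152 - 94*u (H(u, b) = 2*((u + 108)*(48 - 95)) = 2*((108 + u)*(-47)) = 2*(-5076 - 47*u) = -10152 - 94*u)
H(-199, 65) - (19252 + (17*2 - 51))*(11995 - 10259) = (-10152 - 94*(-199)) - (19252 + (17*2 - 51))*(11995 - 10259) = (-10152 + 18706) - (19252 + (34 - 51))*1736 = 8554 - (19252 - 17)*1736 = 8554 - 19235*1736 = 8554 - 1*33391960 = 8554 - 33391960 = -33383406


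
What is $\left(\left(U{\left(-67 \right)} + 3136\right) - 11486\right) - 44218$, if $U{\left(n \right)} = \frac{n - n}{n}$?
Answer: $-52568$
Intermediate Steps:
$U{\left(n \right)} = 0$ ($U{\left(n \right)} = \frac{0}{n} = 0$)
$\left(\left(U{\left(-67 \right)} + 3136\right) - 11486\right) - 44218 = \left(\left(0 + 3136\right) - 11486\right) - 44218 = \left(3136 - 11486\right) - 44218 = -8350 - 44218 = -52568$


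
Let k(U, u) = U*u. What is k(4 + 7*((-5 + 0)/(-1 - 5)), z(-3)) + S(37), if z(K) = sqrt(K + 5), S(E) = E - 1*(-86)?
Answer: 123 + 59*sqrt(2)/6 ≈ 136.91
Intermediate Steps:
S(E) = 86 + E (S(E) = E + 86 = 86 + E)
z(K) = sqrt(5 + K)
k(4 + 7*((-5 + 0)/(-1 - 5)), z(-3)) + S(37) = (4 + 7*((-5 + 0)/(-1 - 5)))*sqrt(5 - 3) + (86 + 37) = (4 + 7*(-5/(-6)))*sqrt(2) + 123 = (4 + 7*(-5*(-1/6)))*sqrt(2) + 123 = (4 + 7*(5/6))*sqrt(2) + 123 = (4 + 35/6)*sqrt(2) + 123 = 59*sqrt(2)/6 + 123 = 123 + 59*sqrt(2)/6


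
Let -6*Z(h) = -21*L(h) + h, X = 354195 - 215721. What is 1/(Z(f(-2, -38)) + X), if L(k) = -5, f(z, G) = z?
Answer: 6/830741 ≈ 7.2225e-6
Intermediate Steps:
X = 138474
Z(h) = -35/2 - h/6 (Z(h) = -(-21*(-5) + h)/6 = -(105 + h)/6 = -35/2 - h/6)
1/(Z(f(-2, -38)) + X) = 1/((-35/2 - 1/6*(-2)) + 138474) = 1/((-35/2 + 1/3) + 138474) = 1/(-103/6 + 138474) = 1/(830741/6) = 6/830741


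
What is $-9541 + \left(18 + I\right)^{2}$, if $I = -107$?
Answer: $-1620$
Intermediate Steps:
$-9541 + \left(18 + I\right)^{2} = -9541 + \left(18 - 107\right)^{2} = -9541 + \left(-89\right)^{2} = -9541 + 7921 = -1620$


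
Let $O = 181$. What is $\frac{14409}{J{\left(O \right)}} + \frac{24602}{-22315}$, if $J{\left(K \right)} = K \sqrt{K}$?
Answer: $- \frac{24602}{22315} + \frac{14409 \sqrt{181}}{32761} \approx 4.8147$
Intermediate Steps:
$J{\left(K \right)} = K^{\frac{3}{2}}$
$\frac{14409}{J{\left(O \right)}} + \frac{24602}{-22315} = \frac{14409}{181^{\frac{3}{2}}} + \frac{24602}{-22315} = \frac{14409}{181 \sqrt{181}} + 24602 \left(- \frac{1}{22315}\right) = 14409 \frac{\sqrt{181}}{32761} - \frac{24602}{22315} = \frac{14409 \sqrt{181}}{32761} - \frac{24602}{22315} = - \frac{24602}{22315} + \frac{14409 \sqrt{181}}{32761}$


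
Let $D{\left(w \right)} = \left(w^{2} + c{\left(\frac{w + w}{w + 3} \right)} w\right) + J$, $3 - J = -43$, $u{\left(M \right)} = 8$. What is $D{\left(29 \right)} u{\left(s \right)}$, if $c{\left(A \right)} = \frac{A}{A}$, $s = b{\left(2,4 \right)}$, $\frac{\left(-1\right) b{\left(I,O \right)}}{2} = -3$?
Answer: $7328$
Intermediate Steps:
$b{\left(I,O \right)} = 6$ ($b{\left(I,O \right)} = \left(-2\right) \left(-3\right) = 6$)
$s = 6$
$c{\left(A \right)} = 1$
$J = 46$ ($J = 3 - -43 = 3 + 43 = 46$)
$D{\left(w \right)} = 46 + w + w^{2}$ ($D{\left(w \right)} = \left(w^{2} + 1 w\right) + 46 = \left(w^{2} + w\right) + 46 = \left(w + w^{2}\right) + 46 = 46 + w + w^{2}$)
$D{\left(29 \right)} u{\left(s \right)} = \left(46 + 29 + 29^{2}\right) 8 = \left(46 + 29 + 841\right) 8 = 916 \cdot 8 = 7328$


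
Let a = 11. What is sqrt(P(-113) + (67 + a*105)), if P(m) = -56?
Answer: sqrt(1166) ≈ 34.147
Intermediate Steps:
sqrt(P(-113) + (67 + a*105)) = sqrt(-56 + (67 + 11*105)) = sqrt(-56 + (67 + 1155)) = sqrt(-56 + 1222) = sqrt(1166)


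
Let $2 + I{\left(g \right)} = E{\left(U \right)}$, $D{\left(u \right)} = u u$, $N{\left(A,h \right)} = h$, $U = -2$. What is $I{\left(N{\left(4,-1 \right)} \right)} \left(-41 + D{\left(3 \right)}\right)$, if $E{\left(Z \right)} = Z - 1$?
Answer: $160$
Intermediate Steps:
$E{\left(Z \right)} = -1 + Z$
$D{\left(u \right)} = u^{2}$
$I{\left(g \right)} = -5$ ($I{\left(g \right)} = -2 - 3 = -5$)
$I{\left(N{\left(4,-1 \right)} \right)} \left(-41 + D{\left(3 \right)}\right) = - 5 \left(-41 + 3^{2}\right) = - 5 \left(-41 + 9\right) = \left(-5\right) \left(-32\right) = 160$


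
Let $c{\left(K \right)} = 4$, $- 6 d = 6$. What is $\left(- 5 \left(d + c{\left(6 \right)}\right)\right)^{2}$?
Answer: $225$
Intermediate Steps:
$d = -1$ ($d = \left(- \frac{1}{6}\right) 6 = -1$)
$\left(- 5 \left(d + c{\left(6 \right)}\right)\right)^{2} = \left(- 5 \left(-1 + 4\right)\right)^{2} = \left(\left(-5\right) 3\right)^{2} = \left(-15\right)^{2} = 225$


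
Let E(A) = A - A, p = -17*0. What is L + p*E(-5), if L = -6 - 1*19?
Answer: -25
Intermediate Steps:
p = 0
L = -25 (L = -6 - 19 = -25)
E(A) = 0
L + p*E(-5) = -25 + 0*0 = -25 + 0 = -25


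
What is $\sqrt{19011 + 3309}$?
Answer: $12 \sqrt{155} \approx 149.4$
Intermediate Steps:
$\sqrt{19011 + 3309} = \sqrt{22320} = 12 \sqrt{155}$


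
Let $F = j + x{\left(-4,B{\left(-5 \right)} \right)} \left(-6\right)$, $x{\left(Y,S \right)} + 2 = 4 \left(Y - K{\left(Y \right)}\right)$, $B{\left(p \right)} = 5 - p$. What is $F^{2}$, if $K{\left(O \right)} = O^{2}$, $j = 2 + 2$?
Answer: $246016$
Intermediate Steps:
$j = 4$
$x{\left(Y,S \right)} = -2 - 4 Y^{2} + 4 Y$ ($x{\left(Y,S \right)} = -2 + 4 \left(Y - Y^{2}\right) = -2 - \left(- 4 Y + 4 Y^{2}\right) = -2 - 4 Y^{2} + 4 Y$)
$F = 496$ ($F = 4 + \left(-2 - 4 \left(-4\right)^{2} + 4 \left(-4\right)\right) \left(-6\right) = 4 + \left(-2 - 64 - 16\right) \left(-6\right) = 4 - -492 = 4 + 492 = 496$)
$F^{2} = 496^{2} = 246016$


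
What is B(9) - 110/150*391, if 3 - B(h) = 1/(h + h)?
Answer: -25541/90 ≈ -283.79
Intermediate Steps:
B(h) = 3 - 1/(2*h) (B(h) = 3 - 1/(h + h) = 3 - 1/(2*h))
B(9) - 110/150*391 = (3 - 1/2/9) - 110/150*391 = (3 - 1/2*1/9) - 110*1/150*391 = (3 - 1/18) - 11/15*391 = 53/18 - 4301/15 = -25541/90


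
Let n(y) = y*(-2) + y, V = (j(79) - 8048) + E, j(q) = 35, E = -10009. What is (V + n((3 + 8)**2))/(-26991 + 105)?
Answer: 18143/26886 ≈ 0.67481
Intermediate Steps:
V = -18022 (V = (35 - 8048) - 10009 = -8013 - 10009 = -18022)
n(y) = -y (n(y) = -2*y + y = -y)
(V + n((3 + 8)**2))/(-26991 + 105) = (-18022 - (3 + 8)**2)/(-26991 + 105) = (-18022 - 1*11**2)/(-26886) = (-18022 - 1*121)*(-1/26886) = (-18022 - 121)*(-1/26886) = -18143*(-1/26886) = 18143/26886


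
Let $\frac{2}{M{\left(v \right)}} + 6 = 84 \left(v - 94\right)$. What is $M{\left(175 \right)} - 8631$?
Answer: $- \frac{29336768}{3399} \approx -8631.0$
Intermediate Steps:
$M{\left(v \right)} = \frac{2}{-7902 + 84 v}$ ($M{\left(v \right)} = \frac{2}{-6 + 84 \left(v - 94\right)} = \frac{2}{-6 + 84 \left(-94 + v\right)} = \frac{2}{-6 + \left(-7896 + 84 v\right)} = \frac{2}{-7902 + 84 v}$)
$M{\left(175 \right)} - 8631 = \frac{1}{3 \left(-1317 + 14 \cdot 175\right)} - 8631 = \frac{1}{3 \left(-1317 + 2450\right)} - 8631 = \frac{1}{3 \cdot 1133} - 8631 = \frac{1}{3} \cdot \frac{1}{1133} - 8631 = \frac{1}{3399} - 8631 = - \frac{29336768}{3399}$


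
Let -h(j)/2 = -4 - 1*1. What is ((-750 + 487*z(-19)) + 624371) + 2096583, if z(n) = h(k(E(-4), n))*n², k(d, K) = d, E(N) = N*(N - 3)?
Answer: 4478274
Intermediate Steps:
E(N) = N*(-3 + N)
h(j) = 10 (h(j) = -2*(-4 - 1*1) = -2*(-4 - 1) = -2*(-5) = 10)
z(n) = 10*n²
((-750 + 487*z(-19)) + 624371) + 2096583 = ((-750 + 487*(10*(-19)²)) + 624371) + 2096583 = ((-750 + 487*(10*361)) + 624371) + 2096583 = ((-750 + 487*3610) + 624371) + 2096583 = ((-750 + 1758070) + 624371) + 2096583 = (1757320 + 624371) + 2096583 = 2381691 + 2096583 = 4478274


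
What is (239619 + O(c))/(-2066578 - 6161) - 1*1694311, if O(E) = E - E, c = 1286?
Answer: -1170621575816/690913 ≈ -1.6943e+6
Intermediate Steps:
O(E) = 0
(239619 + O(c))/(-2066578 - 6161) - 1*1694311 = (239619 + 0)/(-2066578 - 6161) - 1*1694311 = 239619/(-2072739) - 1694311 = 239619*(-1/2072739) - 1694311 = -79873/690913 - 1694311 = -1170621575816/690913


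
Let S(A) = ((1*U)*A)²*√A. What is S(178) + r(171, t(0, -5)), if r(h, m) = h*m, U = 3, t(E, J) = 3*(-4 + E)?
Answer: -2052 + 285156*√178 ≈ 3.8024e+6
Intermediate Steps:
t(E, J) = -12 + 3*E
S(A) = 9*A^(5/2) (S(A) = ((1*3)*A)²*√A = (3*A)²*√A = (9*A²)*√A = 9*A^(5/2))
S(178) + r(171, t(0, -5)) = 9*178^(5/2) + 171*(-12 + 3*0) = 9*(31684*√178) + 171*(-12 + 0) = 285156*√178 + 171*(-12) = 285156*√178 - 2052 = -2052 + 285156*√178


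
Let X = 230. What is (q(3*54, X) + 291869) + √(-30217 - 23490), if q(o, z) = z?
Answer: 292099 + I*√53707 ≈ 2.921e+5 + 231.75*I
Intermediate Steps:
(q(3*54, X) + 291869) + √(-30217 - 23490) = (230 + 291869) + √(-30217 - 23490) = 292099 + √(-53707) = 292099 + I*√53707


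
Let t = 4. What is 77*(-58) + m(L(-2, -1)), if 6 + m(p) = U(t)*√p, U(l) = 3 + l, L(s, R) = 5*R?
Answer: -4472 + 7*I*√5 ≈ -4472.0 + 15.652*I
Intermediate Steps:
m(p) = -6 + 7*√p (m(p) = -6 + (3 + 4)*√p = -6 + 7*√p)
77*(-58) + m(L(-2, -1)) = 77*(-58) + (-6 + 7*√(5*(-1))) = -4466 + (-6 + 7*√(-5)) = -4466 + (-6 + 7*(I*√5)) = -4466 + (-6 + 7*I*√5) = -4472 + 7*I*√5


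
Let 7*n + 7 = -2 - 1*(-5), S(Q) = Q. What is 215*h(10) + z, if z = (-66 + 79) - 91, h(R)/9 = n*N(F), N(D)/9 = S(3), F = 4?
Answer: -209526/7 ≈ -29932.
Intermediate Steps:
N(D) = 27 (N(D) = 9*3 = 27)
n = -4/7 (n = -1 + (-2 - 1*(-5))/7 = -1 + (-2 + 5)/7 = -1 + (1/7)*3 = -1 + 3/7 = -4/7 ≈ -0.57143)
h(R) = -972/7 (h(R) = 9*(-4/7*27) = 9*(-108/7) = -972/7)
z = -78 (z = 13 - 91 = -78)
215*h(10) + z = 215*(-972/7) - 78 = -208980/7 - 78 = -209526/7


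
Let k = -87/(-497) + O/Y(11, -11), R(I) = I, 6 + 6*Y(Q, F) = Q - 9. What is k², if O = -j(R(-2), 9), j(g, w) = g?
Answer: 1971216/247009 ≈ 7.9803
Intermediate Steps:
Y(Q, F) = -5/2 + Q/6 (Y(Q, F) = -1 + (Q - 9)/6 = -1 + (-9 + Q)/6 = -1 + (-3/2 + Q/6) = -5/2 + Q/6)
O = 2 (O = -1*(-2) = 2)
k = -1404/497 (k = -87/(-497) + 2/(-5/2 + (⅙)*11) = -87*(-1/497) + 2/(-5/2 + 11/6) = 87/497 + 2/(-⅔) = 87/497 + 2*(-3/2) = 87/497 - 3 = -1404/497 ≈ -2.8250)
k² = (-1404/497)² = 1971216/247009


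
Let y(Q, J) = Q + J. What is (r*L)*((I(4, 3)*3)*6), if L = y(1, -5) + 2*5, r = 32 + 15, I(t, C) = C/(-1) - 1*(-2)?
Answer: -5076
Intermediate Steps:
I(t, C) = 2 - C (I(t, C) = C*(-1) + 2 = -C + 2 = 2 - C)
y(Q, J) = J + Q
r = 47
L = 6 (L = (-5 + 1) + 2*5 = -4 + 10 = 6)
(r*L)*((I(4, 3)*3)*6) = (47*6)*(((2 - 1*3)*3)*6) = 282*(((2 - 3)*3)*6) = 282*(-1*3*6) = 282*(-3*6) = 282*(-18) = -5076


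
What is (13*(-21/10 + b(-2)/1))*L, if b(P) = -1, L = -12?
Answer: 2418/5 ≈ 483.60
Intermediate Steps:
(13*(-21/10 + b(-2)/1))*L = (13*(-21/10 - 1/1))*(-12) = (13*(-21*1/10 - 1*1))*(-12) = (13*(-21/10 - 1))*(-12) = (13*(-31/10))*(-12) = -403/10*(-12) = 2418/5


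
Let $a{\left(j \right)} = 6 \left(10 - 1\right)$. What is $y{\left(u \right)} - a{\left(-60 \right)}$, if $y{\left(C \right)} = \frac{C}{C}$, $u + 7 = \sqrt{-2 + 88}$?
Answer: $-53$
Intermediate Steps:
$u = -7 + \sqrt{86}$ ($u = -7 + \sqrt{-2 + 88} = -7 + \sqrt{86} \approx 2.2736$)
$y{\left(C \right)} = 1$
$a{\left(j \right)} = 54$ ($a{\left(j \right)} = 6 \cdot 9 = 54$)
$y{\left(u \right)} - a{\left(-60 \right)} = 1 - 54 = -53$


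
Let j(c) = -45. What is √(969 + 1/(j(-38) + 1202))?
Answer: √1297152038/1157 ≈ 31.129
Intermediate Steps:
√(969 + 1/(j(-38) + 1202)) = √(969 + 1/(-45 + 1202)) = √(969 + 1/1157) = √(1121134/1157) = √1297152038/1157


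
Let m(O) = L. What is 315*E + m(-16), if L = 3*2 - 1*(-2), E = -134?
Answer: -42202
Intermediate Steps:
L = 8 (L = 6 + 2 = 8)
m(O) = 8
315*E + m(-16) = 315*(-134) + 8 = -42210 + 8 = -42202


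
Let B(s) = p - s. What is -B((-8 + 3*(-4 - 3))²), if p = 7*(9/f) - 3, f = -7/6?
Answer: 898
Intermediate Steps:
f = -7/6 (f = -7*⅙ = -7/6 ≈ -1.1667)
p = -57 (p = 7*(9/(-7/6)) - 3 = 7*(9*(-6/7)) - 3 = 7*(-54/7) - 3 = -54 - 3 = -57)
B(s) = -57 - s
-B((-8 + 3*(-4 - 3))²) = -(-57 - (-8 + 3*(-4 - 3))²) = -(-57 - (-8 + 3*(-7))²) = -(-57 - (-8 - 21)²) = -(-57 - 1*(-29)²) = -(-57 - 1*841) = -(-57 - 841) = -1*(-898) = 898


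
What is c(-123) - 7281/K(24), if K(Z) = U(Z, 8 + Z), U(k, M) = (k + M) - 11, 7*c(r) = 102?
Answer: -5153/35 ≈ -147.23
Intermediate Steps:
c(r) = 102/7 (c(r) = (1/7)*102 = 102/7)
U(k, M) = -11 + M + k (U(k, M) = (M + k) - 11 = -11 + M + k)
K(Z) = -3 + 2*Z (K(Z) = -11 + (8 + Z) + Z = -3 + 2*Z)
c(-123) - 7281/K(24) = 102/7 - 7281/(-3 + 2*24) = 102/7 - 7281/(-3 + 48) = 102/7 - 7281/45 = 102/7 - 1*809/5 = 102/7 - 809/5 = -5153/35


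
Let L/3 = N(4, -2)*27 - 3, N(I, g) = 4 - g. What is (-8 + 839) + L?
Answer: 1308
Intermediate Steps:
L = 477 (L = 3*((4 - 1*(-2))*27 - 3) = 3*((4 + 2)*27 - 3) = 3*(6*27 - 3) = 3*(162 - 3) = 3*159 = 477)
(-8 + 839) + L = (-8 + 839) + 477 = 831 + 477 = 1308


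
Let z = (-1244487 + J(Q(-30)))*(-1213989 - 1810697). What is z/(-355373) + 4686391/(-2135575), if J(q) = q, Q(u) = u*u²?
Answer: -8213100490005545993/758925694475 ≈ -1.0822e+7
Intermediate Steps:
Q(u) = u³
z = 3845848928082 (z = (-1244487 + (-30)³)*(-1213989 - 1810697) = (-1244487 - 27000)*(-3024686) = -1271487*(-3024686) = 3845848928082)
z/(-355373) + 4686391/(-2135575) = 3845848928082/(-355373) + 4686391/(-2135575) = 3845848928082*(-1/355373) + 4686391*(-1/2135575) = -3845848928082/355373 - 4686391/2135575 = -8213100490005545993/758925694475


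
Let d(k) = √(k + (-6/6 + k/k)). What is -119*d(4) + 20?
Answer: -218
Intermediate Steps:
d(k) = √k (d(k) = √(k + (-6*⅙ + 1)) = √(k + (-1 + 1)) = √(k + 0) = √k)
-119*d(4) + 20 = -119*√4 + 20 = -119*2 + 20 = -238 + 20 = -218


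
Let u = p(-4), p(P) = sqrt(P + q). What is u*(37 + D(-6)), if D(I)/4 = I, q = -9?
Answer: 13*I*sqrt(13) ≈ 46.872*I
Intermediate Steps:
D(I) = 4*I
p(P) = sqrt(-9 + P) (p(P) = sqrt(P - 9) = sqrt(-9 + P))
u = I*sqrt(13) (u = sqrt(-9 - 4) = sqrt(-13) = I*sqrt(13) ≈ 3.6056*I)
u*(37 + D(-6)) = (I*sqrt(13))*(37 + 4*(-6)) = (I*sqrt(13))*(37 - 24) = (I*sqrt(13))*13 = 13*I*sqrt(13)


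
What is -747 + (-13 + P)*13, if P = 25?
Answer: -591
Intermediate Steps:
-747 + (-13 + P)*13 = -747 + (-13 + 25)*13 = -747 + 12*13 = -747 + 156 = -591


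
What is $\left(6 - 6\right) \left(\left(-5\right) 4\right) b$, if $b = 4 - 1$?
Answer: $0$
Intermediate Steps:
$b = 3$
$\left(6 - 6\right) \left(\left(-5\right) 4\right) b = \left(6 - 6\right) \left(\left(-5\right) 4\right) 3 = 0 \left(-20\right) 3 = 0 \cdot 3 = 0$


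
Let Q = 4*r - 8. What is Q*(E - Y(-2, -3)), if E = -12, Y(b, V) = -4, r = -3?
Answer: 160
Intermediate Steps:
Q = -20 (Q = 4*(-3) - 8 = -12 - 8 = -20)
Q*(E - Y(-2, -3)) = -20*(-12 - 1*(-4)) = -20*(-12 + 4) = -20*(-8) = 160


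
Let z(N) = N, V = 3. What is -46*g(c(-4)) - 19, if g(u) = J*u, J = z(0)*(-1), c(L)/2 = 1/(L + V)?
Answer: -19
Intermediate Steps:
c(L) = 2/(3 + L) (c(L) = 2/(L + 3) = 2/(3 + L))
J = 0 (J = 0*(-1) = 0)
g(u) = 0 (g(u) = 0*u = 0)
-46*g(c(-4)) - 19 = -46*0 - 19 = 0 - 19 = -19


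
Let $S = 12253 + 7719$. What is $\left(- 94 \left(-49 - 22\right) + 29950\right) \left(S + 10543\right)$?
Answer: $1117581360$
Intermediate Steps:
$S = 19972$
$\left(- 94 \left(-49 - 22\right) + 29950\right) \left(S + 10543\right) = \left(- 94 \left(-49 - 22\right) + 29950\right) \left(19972 + 10543\right) = \left(\left(-94\right) \left(-71\right) + 29950\right) 30515 = \left(6674 + 29950\right) 30515 = 36624 \cdot 30515 = 1117581360$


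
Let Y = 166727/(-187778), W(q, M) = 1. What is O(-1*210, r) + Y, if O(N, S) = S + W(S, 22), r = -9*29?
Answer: -48989007/187778 ≈ -260.89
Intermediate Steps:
r = -261
Y = -166727/187778 (Y = 166727*(-1/187778) = -166727/187778 ≈ -0.88789)
O(N, S) = 1 + S (O(N, S) = S + 1 = 1 + S)
O(-1*210, r) + Y = (1 - 261) - 166727/187778 = -260 - 166727/187778 = -48989007/187778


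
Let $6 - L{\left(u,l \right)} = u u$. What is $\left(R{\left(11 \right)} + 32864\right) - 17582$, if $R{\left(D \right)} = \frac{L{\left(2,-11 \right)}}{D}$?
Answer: $\frac{168104}{11} \approx 15282.0$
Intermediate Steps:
$L{\left(u,l \right)} = 6 - u^{2}$ ($L{\left(u,l \right)} = 6 - u u = 6 - u^{2}$)
$R{\left(D \right)} = \frac{2}{D}$ ($R{\left(D \right)} = \frac{6 - 2^{2}}{D} = \frac{6 - 4}{D} = \frac{2}{D}$)
$\left(R{\left(11 \right)} + 32864\right) - 17582 = \left(\frac{2}{11} + 32864\right) - 17582 = \frac{361506}{11} - 17582 = \frac{168104}{11}$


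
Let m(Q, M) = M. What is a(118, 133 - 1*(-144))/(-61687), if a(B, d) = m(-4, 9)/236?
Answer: -9/14558132 ≈ -6.1821e-7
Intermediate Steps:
a(B, d) = 9/236
a(118, 133 - 1*(-144))/(-61687) = (9/236)/(-61687) = (9/236)*(-1/61687) = -9/14558132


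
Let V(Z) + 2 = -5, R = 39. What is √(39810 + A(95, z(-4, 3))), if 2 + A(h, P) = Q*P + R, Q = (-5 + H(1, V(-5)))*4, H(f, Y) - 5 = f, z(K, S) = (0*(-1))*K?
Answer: √39847 ≈ 199.62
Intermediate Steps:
V(Z) = -7 (V(Z) = -2 - 5 = -7)
z(K, S) = 0 (z(K, S) = 0*K = 0)
H(f, Y) = 5 + f
Q = 4 (Q = (-5 + (5 + 1))*4 = (-5 + 6)*4 = 1*4 = 4)
A(h, P) = 37 + 4*P (A(h, P) = -2 + (4*P + 39) = -2 + (39 + 4*P) = 37 + 4*P)
√(39810 + A(95, z(-4, 3))) = √(39810 + (37 + 4*0)) = √(39810 + (37 + 0)) = √(39810 + 37) = √39847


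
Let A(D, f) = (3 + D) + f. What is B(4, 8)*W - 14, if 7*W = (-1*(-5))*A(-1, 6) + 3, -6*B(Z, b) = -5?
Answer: -373/42 ≈ -8.8810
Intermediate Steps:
A(D, f) = 3 + D + f
B(Z, b) = 5/6 (B(Z, b) = -1/6*(-5) = 5/6)
W = 43/7 (W = ((-1*(-5))*(3 - 1 + 6) + 3)/7 = (5*8 + 3)/7 = (40 + 3)/7 = (1/7)*43 = 43/7 ≈ 6.1429)
B(4, 8)*W - 14 = (5/6)*(43/7) - 14 = 215/42 - 14 = -373/42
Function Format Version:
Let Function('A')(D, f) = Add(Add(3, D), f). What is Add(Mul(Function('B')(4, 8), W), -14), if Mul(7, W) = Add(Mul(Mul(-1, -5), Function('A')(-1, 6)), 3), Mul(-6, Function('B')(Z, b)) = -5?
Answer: Rational(-373, 42) ≈ -8.8810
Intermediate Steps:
Function('A')(D, f) = Add(3, D, f)
Function('B')(Z, b) = Rational(5, 6) (Function('B')(Z, b) = Mul(Rational(-1, 6), -5) = Rational(5, 6))
W = Rational(43, 7) (W = Mul(Rational(1, 7), Add(Mul(Mul(-1, -5), Add(3, -1, 6)), 3)) = Mul(Rational(1, 7), Add(Mul(5, 8), 3)) = Mul(Rational(1, 7), Add(40, 3)) = Mul(Rational(1, 7), 43) = Rational(43, 7) ≈ 6.1429)
Add(Mul(Function('B')(4, 8), W), -14) = Add(Mul(Rational(5, 6), Rational(43, 7)), -14) = Add(Rational(215, 42), -14) = Rational(-373, 42)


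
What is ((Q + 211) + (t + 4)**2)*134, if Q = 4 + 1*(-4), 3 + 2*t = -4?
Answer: 56615/2 ≈ 28308.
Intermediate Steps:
t = -7/2 (t = -3/2 + (1/2)*(-4) = -3/2 - 2 = -7/2 ≈ -3.5000)
Q = 0 (Q = 4 - 4 = 0)
((Q + 211) + (t + 4)**2)*134 = ((0 + 211) + (-7/2 + 4)**2)*134 = (211 + (1/2)**2)*134 = (211 + 1/4)*134 = (845/4)*134 = 56615/2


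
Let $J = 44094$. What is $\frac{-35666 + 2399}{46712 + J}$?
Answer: $- \frac{33267}{90806} \approx -0.36635$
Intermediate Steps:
$\frac{-35666 + 2399}{46712 + J} = \frac{-35666 + 2399}{46712 + 44094} = - \frac{33267}{90806}$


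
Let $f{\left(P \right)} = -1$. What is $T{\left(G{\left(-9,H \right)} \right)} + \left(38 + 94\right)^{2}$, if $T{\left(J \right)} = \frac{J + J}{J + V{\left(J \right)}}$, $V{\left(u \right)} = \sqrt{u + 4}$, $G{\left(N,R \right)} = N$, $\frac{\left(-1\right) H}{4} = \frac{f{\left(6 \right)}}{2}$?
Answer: $\frac{749313}{43} + \frac{9 i \sqrt{5}}{43} \approx 17426.0 + 0.46801 i$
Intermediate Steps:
$H = 2$ ($H = - 4 \left(- \frac{1}{2}\right) = - 4 \left(\left(-1\right) \frac{1}{2}\right) = \left(-4\right) \left(- \frac{1}{2}\right) = 2$)
$V{\left(u \right)} = \sqrt{4 + u}$
$T{\left(J \right)} = \frac{2 J}{J + \sqrt{4 + J}}$ ($T{\left(J \right)} = \frac{J + J}{J + \sqrt{4 + J}} = \frac{2 J}{J + \sqrt{4 + J}}$)
$T{\left(G{\left(-9,H \right)} \right)} + \left(38 + 94\right)^{2} = 2 \left(-9\right) \frac{1}{-9 + \sqrt{4 - 9}} + \left(38 + 94\right)^{2} = 2 \left(-9\right) \frac{1}{-9 + \sqrt{-5}} + 132^{2} = 2 \left(-9\right) \frac{1}{-9 + i \sqrt{5}} + 17424 = - \frac{18}{-9 + i \sqrt{5}} + 17424 = 17424 - \frac{18}{-9 + i \sqrt{5}}$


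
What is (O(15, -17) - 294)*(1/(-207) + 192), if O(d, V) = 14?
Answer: -11128040/207 ≈ -53759.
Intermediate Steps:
(O(15, -17) - 294)*(1/(-207) + 192) = (14 - 294)*(1/(-207) + 192) = -280*(-1/207 + 192) = -280*39743/207 = -11128040/207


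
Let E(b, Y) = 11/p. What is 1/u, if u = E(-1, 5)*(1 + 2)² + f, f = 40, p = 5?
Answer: 5/299 ≈ 0.016722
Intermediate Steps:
E(b, Y) = 11/5
u = 299/5 (u = 11*(1 + 2)²/5 + 40 = (11/5)*3² + 40 = (11/5)*9 + 40 = 99/5 + 40 = 299/5 ≈ 59.800)
1/u = 1/(299/5) = 5/299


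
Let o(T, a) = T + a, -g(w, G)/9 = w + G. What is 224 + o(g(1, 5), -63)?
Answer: 107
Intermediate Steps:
g(w, G) = -9*G - 9*w (g(w, G) = -9*(w + G) = -9*(G + w) = -9*G - 9*w)
224 + o(g(1, 5), -63) = 224 + ((-9*5 - 9*1) - 63) = 224 + ((-45 - 9) - 63) = 224 + (-54 - 63) = 224 - 117 = 107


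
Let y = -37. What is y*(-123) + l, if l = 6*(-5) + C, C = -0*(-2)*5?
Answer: 4521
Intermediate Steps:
C = 0 (C = -4*0*5 = 0*5 = 0)
l = -30 (l = 6*(-5) + 0 = -30 + 0 = -30)
y*(-123) + l = -37*(-123) - 30 = 4551 - 30 = 4521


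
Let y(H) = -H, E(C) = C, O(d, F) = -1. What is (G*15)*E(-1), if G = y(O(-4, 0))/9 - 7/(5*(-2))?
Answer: -73/6 ≈ -12.167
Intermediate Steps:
G = 73/90 (G = -1*(-1)/9 - 7/(5*(-2)) = 1*(1/9) - 7/(-10) = 1/9 - 7*(-1/10) = 1/9 + 7/10 = 73/90 ≈ 0.81111)
(G*15)*E(-1) = ((73/90)*15)*(-1) = (73/6)*(-1) = -73/6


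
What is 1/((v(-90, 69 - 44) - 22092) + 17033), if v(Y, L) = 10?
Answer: -1/5049 ≈ -0.00019806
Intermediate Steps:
1/((v(-90, 69 - 44) - 22092) + 17033) = 1/((10 - 22092) + 17033) = 1/(-22082 + 17033) = 1/(-5049) = -1/5049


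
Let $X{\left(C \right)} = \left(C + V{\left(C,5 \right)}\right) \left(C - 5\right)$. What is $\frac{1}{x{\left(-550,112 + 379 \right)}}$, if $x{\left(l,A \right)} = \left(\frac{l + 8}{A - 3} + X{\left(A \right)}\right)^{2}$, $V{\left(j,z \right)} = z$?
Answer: $\frac{59536}{3459485719316449} \approx 1.7209 \cdot 10^{-11}$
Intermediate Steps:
$X{\left(C \right)} = \left(-5 + C\right) \left(5 + C\right)$ ($X{\left(C \right)} = \left(C + 5\right) \left(C - 5\right) = \left(5 + C\right) \left(-5 + C\right) = \left(-5 + C\right) \left(5 + C\right)$)
$x{\left(l,A \right)} = \left(-25 + A^{2} + \frac{8 + l}{-3 + A}\right)^{2}$ ($x{\left(l,A \right)} = \left(\frac{l + 8}{A - 3} + \left(-25 + A^{2}\right)\right)^{2} = \left(\frac{8 + l}{-3 + A} + \left(-25 + A^{2}\right)\right)^{2} = \left(-25 + A^{2} + \frac{8 + l}{-3 + A}\right)^{2}$)
$\frac{1}{x{\left(-550,112 + 379 \right)}} = \frac{1}{\frac{1}{\left(-3 + \left(112 + 379\right)\right)^{2}} \left(83 - 550 - 3 \left(112 + 379\right)^{2} + \left(112 + 379\right) \left(-25 + \left(112 + 379\right)^{2}\right)\right)^{2}} = \frac{1}{\frac{1}{\left(-3 + 491\right)^{2}} \left(83 - 550 - 3 \cdot 491^{2} + 491 \left(-25 + 491^{2}\right)\right)^{2}} = \frac{1}{\frac{1}{238144} \left(83 - 550 - 723243 + 491 \left(-25 + 241081\right)\right)^{2}} = \frac{1}{\frac{1}{238144} \left(83 - 550 - 723243 + 491 \cdot 241056\right)^{2}} = \frac{1}{\frac{1}{238144} \left(83 - 550 - 723243 + 118358496\right)^{2}} = \frac{1}{\frac{1}{238144} \cdot 117634786^{2}} = \frac{1}{\frac{1}{238144} \cdot 13837942877265796} = \frac{1}{\frac{3459485719316449}{59536}} = \frac{59536}{3459485719316449}$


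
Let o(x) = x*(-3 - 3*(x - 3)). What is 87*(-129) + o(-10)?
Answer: -11583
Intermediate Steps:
o(x) = x*(6 - 3*x) (o(x) = x*(-3 - 3*(-3 + x)) = x*(-3 + (9 - 3*x)) = x*(6 - 3*x))
87*(-129) + o(-10) = 87*(-129) + 3*(-10)*(2 - 1*(-10)) = -11223 + 3*(-10)*(2 + 10) = -11223 + 3*(-10)*12 = -11223 - 360 = -11583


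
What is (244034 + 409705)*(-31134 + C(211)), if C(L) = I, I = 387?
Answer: -20100513033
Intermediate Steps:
C(L) = 387
(244034 + 409705)*(-31134 + C(211)) = (244034 + 409705)*(-31134 + 387) = 653739*(-30747) = -20100513033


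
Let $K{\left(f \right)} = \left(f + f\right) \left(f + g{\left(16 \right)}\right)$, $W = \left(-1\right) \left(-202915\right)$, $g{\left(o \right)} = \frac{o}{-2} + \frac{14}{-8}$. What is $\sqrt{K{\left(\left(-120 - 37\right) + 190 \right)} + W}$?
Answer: $\frac{\sqrt{817798}}{2} \approx 452.16$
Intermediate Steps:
$g{\left(o \right)} = - \frac{7}{4} - \frac{o}{2}$ ($g{\left(o \right)} = o \left(- \frac{1}{2}\right) + 14 \left(- \frac{1}{8}\right) = - \frac{o}{2} - \frac{7}{4} = - \frac{7}{4} - \frac{o}{2}$)
$W = 202915$
$K{\left(f \right)} = 2 f \left(- \frac{39}{4} + f\right)$ ($K{\left(f \right)} = \left(f + f\right) \left(f - \frac{39}{4}\right) = 2 f \left(f - \frac{39}{4}\right) = 2 f \left(- \frac{39}{4} + f\right)$)
$\sqrt{K{\left(\left(-120 - 37\right) + 190 \right)} + W} = \sqrt{\frac{\left(\left(-120 - 37\right) + 190\right) \left(-39 + 4 \left(\left(-120 - 37\right) + 190\right)\right)}{2} + 202915} = \sqrt{\frac{\left(-157 + 190\right) \left(-39 + 4 \left(-157 + 190\right)\right)}{2} + 202915} = \sqrt{\frac{1}{2} \cdot 33 \left(-39 + 4 \cdot 33\right) + 202915} = \sqrt{\frac{1}{2} \cdot 33 \left(-39 + 132\right) + 202915} = \sqrt{\frac{1}{2} \cdot 33 \cdot 93 + 202915} = \sqrt{\frac{3069}{2} + 202915} = \sqrt{\frac{408899}{2}} = \frac{\sqrt{817798}}{2}$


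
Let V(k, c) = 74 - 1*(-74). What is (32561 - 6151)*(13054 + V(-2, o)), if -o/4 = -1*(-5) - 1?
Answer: 348664820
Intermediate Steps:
o = -16 (o = -4*(-1*(-5) - 1) = -4*(5 - 1) = -4*4 = -16)
V(k, c) = 148 (V(k, c) = 74 + 74 = 148)
(32561 - 6151)*(13054 + V(-2, o)) = (32561 - 6151)*(13054 + 148) = 26410*13202 = 348664820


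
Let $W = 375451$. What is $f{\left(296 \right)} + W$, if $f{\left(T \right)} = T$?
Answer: $375747$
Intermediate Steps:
$f{\left(296 \right)} + W = 296 + 375451 = 375747$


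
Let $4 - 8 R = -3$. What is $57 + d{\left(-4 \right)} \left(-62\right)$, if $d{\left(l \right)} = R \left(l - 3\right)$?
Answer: $\frac{1747}{4} \approx 436.75$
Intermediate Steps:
$R = \frac{7}{8}$ ($R = \frac{1}{2} - - \frac{3}{8} = \frac{1}{2} + \frac{3}{8} = \frac{7}{8} \approx 0.875$)
$d{\left(l \right)} = - \frac{21}{8} + \frac{7 l}{8}$ ($d{\left(l \right)} = \frac{7 \left(l - 3\right)}{8} = \frac{7 \left(-3 + l\right)}{8} = - \frac{21}{8} + \frac{7 l}{8}$)
$57 + d{\left(-4 \right)} \left(-62\right) = 57 + \left(- \frac{21}{8} + \frac{7}{8} \left(-4\right)\right) \left(-62\right) = 57 + \left(- \frac{21}{8} - \frac{7}{2}\right) \left(-62\right) = 57 - - \frac{1519}{4} = 57 + \frac{1519}{4} = \frac{1747}{4}$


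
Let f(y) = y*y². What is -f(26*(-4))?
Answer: 1124864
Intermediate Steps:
f(y) = y³
-f(26*(-4)) = -(26*(-4))³ = -1*(-104)³ = -1*(-1124864) = 1124864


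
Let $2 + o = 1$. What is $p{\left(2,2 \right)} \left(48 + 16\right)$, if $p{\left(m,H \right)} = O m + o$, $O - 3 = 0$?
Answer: $320$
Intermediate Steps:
$o = -1$ ($o = -2 + 1 = -1$)
$O = 3$ ($O = 3 + 0 = 3$)
$p{\left(m,H \right)} = -1 + 3 m$ ($p{\left(m,H \right)} = 3 m - 1 = -1 + 3 m$)
$p{\left(2,2 \right)} \left(48 + 16\right) = \left(-1 + 3 \cdot 2\right) \left(48 + 16\right) = \left(-1 + 6\right) 64 = 5 \cdot 64 = 320$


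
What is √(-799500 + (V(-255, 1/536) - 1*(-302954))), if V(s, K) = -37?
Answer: I*√496583 ≈ 704.69*I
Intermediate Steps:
√(-799500 + (V(-255, 1/536) - 1*(-302954))) = √(-799500 + (-37 - 1*(-302954))) = √(-799500 + (-37 + 302954)) = √(-799500 + 302917) = √(-496583) = I*√496583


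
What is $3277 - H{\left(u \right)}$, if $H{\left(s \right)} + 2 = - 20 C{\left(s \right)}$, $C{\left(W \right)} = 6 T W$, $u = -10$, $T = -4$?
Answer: $8079$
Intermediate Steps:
$C{\left(W \right)} = - 24 W$ ($C{\left(W \right)} = 6 \left(-4\right) W = - 24 W$)
$H{\left(s \right)} = -2 + 480 s$ ($H{\left(s \right)} = -2 - 20 \left(- 24 s\right) = -2 + 480 s$)
$3277 - H{\left(u \right)} = 3277 - \left(-2 + 480 \left(-10\right)\right) = 3277 - \left(-2 - 4800\right) = 3277 - -4802 = 3277 + 4802 = 8079$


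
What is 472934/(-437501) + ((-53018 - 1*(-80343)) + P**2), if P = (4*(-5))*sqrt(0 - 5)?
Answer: 11079239891/437501 ≈ 25324.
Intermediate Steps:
P = -20*I*sqrt(5) ≈ -44.721*I
472934/(-437501) + ((-53018 - 1*(-80343)) + P**2) = 472934/(-437501) + ((-53018 - 1*(-80343)) + (-20*I*sqrt(5))**2) = 472934*(-1/437501) + ((-53018 + 80343) - 2000) = -472934/437501 + (27325 - 2000) = -472934/437501 + 25325 = 11079239891/437501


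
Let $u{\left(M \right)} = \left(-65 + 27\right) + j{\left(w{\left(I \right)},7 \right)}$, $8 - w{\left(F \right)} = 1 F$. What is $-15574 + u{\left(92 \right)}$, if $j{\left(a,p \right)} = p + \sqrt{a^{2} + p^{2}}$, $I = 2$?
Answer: $-15605 + \sqrt{85} \approx -15596.0$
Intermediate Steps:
$w{\left(F \right)} = 8 - F$ ($w{\left(F \right)} = 8 - 1 F = 8 - F$)
$u{\left(M \right)} = -31 + \sqrt{85}$ ($u{\left(M \right)} = \left(-65 + 27\right) + \left(7 + \sqrt{\left(8 - 2\right)^{2} + 7^{2}}\right) = -38 + \left(7 + \sqrt{\left(8 - 2\right)^{2} + 49}\right) = -38 + \left(7 + \sqrt{6^{2} + 49}\right) = -38 + \left(7 + \sqrt{36 + 49}\right) = -38 + \left(7 + \sqrt{85}\right) = -31 + \sqrt{85}$)
$-15574 + u{\left(92 \right)} = -15574 - \left(31 - \sqrt{85}\right) = -15605 + \sqrt{85}$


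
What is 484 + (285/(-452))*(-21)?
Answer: 224753/452 ≈ 497.24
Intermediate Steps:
484 + (285/(-452))*(-21) = 484 + (285*(-1/452))*(-21) = 484 - 285/452*(-21) = 484 + 5985/452 = 224753/452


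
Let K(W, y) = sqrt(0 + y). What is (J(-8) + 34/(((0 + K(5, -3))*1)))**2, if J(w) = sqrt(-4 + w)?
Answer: -784/3 ≈ -261.33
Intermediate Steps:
K(W, y) = sqrt(y)
(J(-8) + 34/(((0 + K(5, -3))*1)))**2 = (sqrt(-4 - 8) + 34/(((0 + sqrt(-3))*1)))**2 = (sqrt(-12) + 34/(((0 + I*sqrt(3))*1)))**2 = (2*I*sqrt(3) + 34/(((I*sqrt(3))*1)))**2 = (2*I*sqrt(3) + 34/((I*sqrt(3))))**2 = (2*I*sqrt(3) + 34*(-I*sqrt(3)/3))**2 = (2*I*sqrt(3) - 34*I*sqrt(3)/3)**2 = (-28*I*sqrt(3)/3)**2 = -784/3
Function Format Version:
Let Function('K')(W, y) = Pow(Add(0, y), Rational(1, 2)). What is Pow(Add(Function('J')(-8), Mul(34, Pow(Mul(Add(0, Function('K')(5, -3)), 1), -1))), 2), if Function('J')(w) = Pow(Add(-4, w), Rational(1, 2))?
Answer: Rational(-784, 3) ≈ -261.33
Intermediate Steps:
Function('K')(W, y) = Pow(y, Rational(1, 2))
Pow(Add(Function('J')(-8), Mul(34, Pow(Mul(Add(0, Function('K')(5, -3)), 1), -1))), 2) = Pow(Add(Pow(Add(-4, -8), Rational(1, 2)), Mul(34, Pow(Mul(Add(0, Pow(-3, Rational(1, 2))), 1), -1))), 2) = Pow(Add(Pow(-12, Rational(1, 2)), Mul(34, Pow(Mul(Add(0, Mul(I, Pow(3, Rational(1, 2)))), 1), -1))), 2) = Pow(Add(Mul(2, I, Pow(3, Rational(1, 2))), Mul(34, Pow(Mul(Mul(I, Pow(3, Rational(1, 2))), 1), -1))), 2) = Pow(Add(Mul(2, I, Pow(3, Rational(1, 2))), Mul(34, Pow(Mul(I, Pow(3, Rational(1, 2))), -1))), 2) = Pow(Add(Mul(2, I, Pow(3, Rational(1, 2))), Mul(34, Mul(Rational(-1, 3), I, Pow(3, Rational(1, 2))))), 2) = Pow(Add(Mul(2, I, Pow(3, Rational(1, 2))), Mul(Rational(-34, 3), I, Pow(3, Rational(1, 2)))), 2) = Pow(Mul(Rational(-28, 3), I, Pow(3, Rational(1, 2))), 2) = Rational(-784, 3)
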